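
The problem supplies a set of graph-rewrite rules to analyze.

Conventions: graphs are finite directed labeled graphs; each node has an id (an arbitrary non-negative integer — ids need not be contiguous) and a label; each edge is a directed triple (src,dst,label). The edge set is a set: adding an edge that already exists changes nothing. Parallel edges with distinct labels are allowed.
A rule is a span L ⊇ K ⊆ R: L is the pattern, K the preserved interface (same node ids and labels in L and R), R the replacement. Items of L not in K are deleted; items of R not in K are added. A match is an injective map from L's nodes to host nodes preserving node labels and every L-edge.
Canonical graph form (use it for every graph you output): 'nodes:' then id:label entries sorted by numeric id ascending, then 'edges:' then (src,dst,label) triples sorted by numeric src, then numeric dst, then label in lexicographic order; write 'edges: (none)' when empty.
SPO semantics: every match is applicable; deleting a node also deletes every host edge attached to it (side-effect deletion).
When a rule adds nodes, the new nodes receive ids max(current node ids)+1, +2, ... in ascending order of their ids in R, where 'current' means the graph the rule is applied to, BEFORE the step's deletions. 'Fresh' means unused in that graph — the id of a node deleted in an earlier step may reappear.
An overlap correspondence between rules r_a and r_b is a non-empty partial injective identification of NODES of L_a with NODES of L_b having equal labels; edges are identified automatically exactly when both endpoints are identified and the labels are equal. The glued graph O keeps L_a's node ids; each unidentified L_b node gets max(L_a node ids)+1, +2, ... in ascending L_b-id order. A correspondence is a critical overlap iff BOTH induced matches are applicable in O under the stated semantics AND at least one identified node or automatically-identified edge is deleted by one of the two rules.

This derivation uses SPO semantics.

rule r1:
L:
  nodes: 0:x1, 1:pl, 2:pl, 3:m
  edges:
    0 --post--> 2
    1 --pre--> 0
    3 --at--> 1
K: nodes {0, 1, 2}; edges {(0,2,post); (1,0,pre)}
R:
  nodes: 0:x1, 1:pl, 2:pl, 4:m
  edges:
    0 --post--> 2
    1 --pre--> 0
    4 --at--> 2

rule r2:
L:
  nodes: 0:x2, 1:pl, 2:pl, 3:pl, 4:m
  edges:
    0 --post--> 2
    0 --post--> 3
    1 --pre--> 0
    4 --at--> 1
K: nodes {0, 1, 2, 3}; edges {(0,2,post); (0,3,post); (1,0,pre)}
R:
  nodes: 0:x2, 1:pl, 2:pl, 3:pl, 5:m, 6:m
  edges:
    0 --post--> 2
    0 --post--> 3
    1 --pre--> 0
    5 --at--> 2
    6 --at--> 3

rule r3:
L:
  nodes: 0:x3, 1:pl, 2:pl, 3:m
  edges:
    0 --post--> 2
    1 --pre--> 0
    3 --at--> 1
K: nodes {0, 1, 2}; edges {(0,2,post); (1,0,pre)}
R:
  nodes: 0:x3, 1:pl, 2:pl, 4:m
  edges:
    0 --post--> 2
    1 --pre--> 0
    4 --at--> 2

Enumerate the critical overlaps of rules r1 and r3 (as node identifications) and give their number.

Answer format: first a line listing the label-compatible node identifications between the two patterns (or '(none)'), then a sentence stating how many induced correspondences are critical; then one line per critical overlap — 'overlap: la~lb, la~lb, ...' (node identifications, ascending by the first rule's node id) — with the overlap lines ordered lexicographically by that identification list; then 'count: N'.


label-compatible node identifications between L(r1) and L(r3): 1~1, 1~2, 2~1, 2~2, 3~3
7 of the induced correspondences are critical overlaps of r1 and r3.
overlap: 1~1, 2~2, 3~3
overlap: 1~1, 3~3
overlap: 1~2, 2~1, 3~3
overlap: 1~2, 3~3
overlap: 2~1, 3~3
overlap: 2~2, 3~3
overlap: 3~3
count: 7


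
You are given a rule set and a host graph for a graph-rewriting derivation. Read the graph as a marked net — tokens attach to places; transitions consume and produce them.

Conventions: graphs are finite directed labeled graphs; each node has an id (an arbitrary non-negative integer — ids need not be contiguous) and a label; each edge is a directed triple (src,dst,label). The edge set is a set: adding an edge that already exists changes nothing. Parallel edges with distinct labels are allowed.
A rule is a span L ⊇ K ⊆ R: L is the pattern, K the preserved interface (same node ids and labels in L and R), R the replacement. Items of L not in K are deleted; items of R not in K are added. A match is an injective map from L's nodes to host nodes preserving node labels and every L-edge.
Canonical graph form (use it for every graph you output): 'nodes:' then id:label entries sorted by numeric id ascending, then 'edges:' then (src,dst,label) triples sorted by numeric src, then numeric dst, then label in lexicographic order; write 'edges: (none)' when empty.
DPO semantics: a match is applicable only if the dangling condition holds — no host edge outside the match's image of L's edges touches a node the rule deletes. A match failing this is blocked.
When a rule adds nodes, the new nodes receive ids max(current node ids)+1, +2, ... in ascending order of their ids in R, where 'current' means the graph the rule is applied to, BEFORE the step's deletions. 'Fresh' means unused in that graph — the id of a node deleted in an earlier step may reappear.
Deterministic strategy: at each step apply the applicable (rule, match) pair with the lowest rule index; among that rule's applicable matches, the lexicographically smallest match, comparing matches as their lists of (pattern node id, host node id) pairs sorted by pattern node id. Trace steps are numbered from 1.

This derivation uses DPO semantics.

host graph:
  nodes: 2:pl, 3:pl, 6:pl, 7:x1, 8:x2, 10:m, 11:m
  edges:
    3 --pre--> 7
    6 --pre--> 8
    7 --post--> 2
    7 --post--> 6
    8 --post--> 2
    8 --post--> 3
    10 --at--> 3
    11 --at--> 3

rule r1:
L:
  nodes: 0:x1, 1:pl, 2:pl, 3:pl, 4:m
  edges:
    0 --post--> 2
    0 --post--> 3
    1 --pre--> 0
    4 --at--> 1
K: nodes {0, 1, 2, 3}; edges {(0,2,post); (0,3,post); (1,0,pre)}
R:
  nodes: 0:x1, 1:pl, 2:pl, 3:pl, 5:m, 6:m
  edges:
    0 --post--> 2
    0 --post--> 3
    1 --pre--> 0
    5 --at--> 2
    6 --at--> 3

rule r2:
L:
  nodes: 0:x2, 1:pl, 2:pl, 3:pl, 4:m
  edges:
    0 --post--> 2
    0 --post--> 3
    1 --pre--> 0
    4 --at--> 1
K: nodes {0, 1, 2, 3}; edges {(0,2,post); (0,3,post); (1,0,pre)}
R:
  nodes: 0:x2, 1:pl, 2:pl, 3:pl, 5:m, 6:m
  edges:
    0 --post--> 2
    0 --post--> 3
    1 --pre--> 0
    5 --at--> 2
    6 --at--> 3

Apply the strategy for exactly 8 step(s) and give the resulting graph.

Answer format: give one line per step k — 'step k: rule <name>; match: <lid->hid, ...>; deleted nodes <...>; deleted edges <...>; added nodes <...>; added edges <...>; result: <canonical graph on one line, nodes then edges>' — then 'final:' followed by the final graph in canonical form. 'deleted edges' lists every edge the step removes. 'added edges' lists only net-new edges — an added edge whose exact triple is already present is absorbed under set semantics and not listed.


step 1: rule r1; match: 0->7, 1->3, 2->2, 3->6, 4->10; deleted nodes 10; deleted edges (10,3,at); added nodes 12, 13; added edges (12,2,at); (13,6,at); result: nodes: 2:pl, 3:pl, 6:pl, 7:x1, 8:x2, 11:m, 12:m, 13:m edges: (3,7,pre); (6,8,pre); (7,2,post); (7,6,post); (8,2,post); (8,3,post); (11,3,at); (12,2,at); (13,6,at)
step 2: rule r1; match: 0->7, 1->3, 2->2, 3->6, 4->11; deleted nodes 11; deleted edges (11,3,at); added nodes 14, 15; added edges (14,2,at); (15,6,at); result: nodes: 2:pl, 3:pl, 6:pl, 7:x1, 8:x2, 12:m, 13:m, 14:m, 15:m edges: (3,7,pre); (6,8,pre); (7,2,post); (7,6,post); (8,2,post); (8,3,post); (12,2,at); (13,6,at); (14,2,at); (15,6,at)
step 3: rule r2; match: 0->8, 1->6, 2->2, 3->3, 4->13; deleted nodes 13; deleted edges (13,6,at); added nodes 16, 17; added edges (16,2,at); (17,3,at); result: nodes: 2:pl, 3:pl, 6:pl, 7:x1, 8:x2, 12:m, 14:m, 15:m, 16:m, 17:m edges: (3,7,pre); (6,8,pre); (7,2,post); (7,6,post); (8,2,post); (8,3,post); (12,2,at); (14,2,at); (15,6,at); (16,2,at); (17,3,at)
step 4: rule r1; match: 0->7, 1->3, 2->2, 3->6, 4->17; deleted nodes 17; deleted edges (17,3,at); added nodes 18, 19; added edges (18,2,at); (19,6,at); result: nodes: 2:pl, 3:pl, 6:pl, 7:x1, 8:x2, 12:m, 14:m, 15:m, 16:m, 18:m, 19:m edges: (3,7,pre); (6,8,pre); (7,2,post); (7,6,post); (8,2,post); (8,3,post); (12,2,at); (14,2,at); (15,6,at); (16,2,at); (18,2,at); (19,6,at)
step 5: rule r2; match: 0->8, 1->6, 2->2, 3->3, 4->15; deleted nodes 15; deleted edges (15,6,at); added nodes 20, 21; added edges (20,2,at); (21,3,at); result: nodes: 2:pl, 3:pl, 6:pl, 7:x1, 8:x2, 12:m, 14:m, 16:m, 18:m, 19:m, 20:m, 21:m edges: (3,7,pre); (6,8,pre); (7,2,post); (7,6,post); (8,2,post); (8,3,post); (12,2,at); (14,2,at); (16,2,at); (18,2,at); (19,6,at); (20,2,at); (21,3,at)
step 6: rule r1; match: 0->7, 1->3, 2->2, 3->6, 4->21; deleted nodes 21; deleted edges (21,3,at); added nodes 22, 23; added edges (22,2,at); (23,6,at); result: nodes: 2:pl, 3:pl, 6:pl, 7:x1, 8:x2, 12:m, 14:m, 16:m, 18:m, 19:m, 20:m, 22:m, 23:m edges: (3,7,pre); (6,8,pre); (7,2,post); (7,6,post); (8,2,post); (8,3,post); (12,2,at); (14,2,at); (16,2,at); (18,2,at); (19,6,at); (20,2,at); (22,2,at); (23,6,at)
step 7: rule r2; match: 0->8, 1->6, 2->2, 3->3, 4->19; deleted nodes 19; deleted edges (19,6,at); added nodes 24, 25; added edges (24,2,at); (25,3,at); result: nodes: 2:pl, 3:pl, 6:pl, 7:x1, 8:x2, 12:m, 14:m, 16:m, 18:m, 20:m, 22:m, 23:m, 24:m, 25:m edges: (3,7,pre); (6,8,pre); (7,2,post); (7,6,post); (8,2,post); (8,3,post); (12,2,at); (14,2,at); (16,2,at); (18,2,at); (20,2,at); (22,2,at); (23,6,at); (24,2,at); (25,3,at)
step 8: rule r1; match: 0->7, 1->3, 2->2, 3->6, 4->25; deleted nodes 25; deleted edges (25,3,at); added nodes 26, 27; added edges (26,2,at); (27,6,at); result: nodes: 2:pl, 3:pl, 6:pl, 7:x1, 8:x2, 12:m, 14:m, 16:m, 18:m, 20:m, 22:m, 23:m, 24:m, 26:m, 27:m edges: (3,7,pre); (6,8,pre); (7,2,post); (7,6,post); (8,2,post); (8,3,post); (12,2,at); (14,2,at); (16,2,at); (18,2,at); (20,2,at); (22,2,at); (23,6,at); (24,2,at); (26,2,at); (27,6,at)
final:
nodes: 2:pl, 3:pl, 6:pl, 7:x1, 8:x2, 12:m, 14:m, 16:m, 18:m, 20:m, 22:m, 23:m, 24:m, 26:m, 27:m
edges: (3,7,pre); (6,8,pre); (7,2,post); (7,6,post); (8,2,post); (8,3,post); (12,2,at); (14,2,at); (16,2,at); (18,2,at); (20,2,at); (22,2,at); (23,6,at); (24,2,at); (26,2,at); (27,6,at)


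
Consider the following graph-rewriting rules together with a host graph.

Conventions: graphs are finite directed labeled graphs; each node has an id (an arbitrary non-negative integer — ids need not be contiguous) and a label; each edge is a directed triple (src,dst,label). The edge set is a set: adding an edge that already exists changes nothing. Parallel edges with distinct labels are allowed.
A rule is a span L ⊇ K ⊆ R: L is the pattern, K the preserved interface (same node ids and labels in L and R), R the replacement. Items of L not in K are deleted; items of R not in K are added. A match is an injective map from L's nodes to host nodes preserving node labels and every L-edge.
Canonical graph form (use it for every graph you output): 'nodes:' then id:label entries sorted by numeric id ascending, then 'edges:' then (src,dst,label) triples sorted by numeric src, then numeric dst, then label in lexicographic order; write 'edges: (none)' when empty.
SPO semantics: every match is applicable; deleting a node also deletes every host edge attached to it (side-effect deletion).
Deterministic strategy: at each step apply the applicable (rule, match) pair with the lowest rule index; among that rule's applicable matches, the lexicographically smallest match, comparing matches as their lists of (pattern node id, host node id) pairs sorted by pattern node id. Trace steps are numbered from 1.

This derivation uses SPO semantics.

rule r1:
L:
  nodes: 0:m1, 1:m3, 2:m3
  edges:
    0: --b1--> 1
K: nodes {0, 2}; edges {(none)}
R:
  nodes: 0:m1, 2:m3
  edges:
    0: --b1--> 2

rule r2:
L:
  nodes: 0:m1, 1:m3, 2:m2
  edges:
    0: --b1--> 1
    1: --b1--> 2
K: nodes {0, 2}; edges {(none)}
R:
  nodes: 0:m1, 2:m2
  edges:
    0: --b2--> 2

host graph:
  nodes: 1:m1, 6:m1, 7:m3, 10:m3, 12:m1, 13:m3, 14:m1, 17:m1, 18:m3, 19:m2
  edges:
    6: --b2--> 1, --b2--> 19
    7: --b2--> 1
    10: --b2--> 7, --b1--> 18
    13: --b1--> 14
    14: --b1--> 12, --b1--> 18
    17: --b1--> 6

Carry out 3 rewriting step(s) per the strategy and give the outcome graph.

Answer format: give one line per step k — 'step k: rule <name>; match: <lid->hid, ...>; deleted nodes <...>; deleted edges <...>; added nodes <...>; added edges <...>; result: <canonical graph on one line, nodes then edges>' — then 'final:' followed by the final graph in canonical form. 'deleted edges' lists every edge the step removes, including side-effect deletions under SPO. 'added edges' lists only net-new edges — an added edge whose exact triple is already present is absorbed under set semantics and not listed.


step 1: rule r1; match: 0->14, 1->18, 2->7; deleted nodes 18; deleted edges (10,18,b1); (14,18,b1); added nodes (none); added edges (14,7,b1); result: nodes: 1:m1, 6:m1, 7:m3, 10:m3, 12:m1, 13:m3, 14:m1, 17:m1, 19:m2 edges: (6,1,b2); (6,19,b2); (7,1,b2); (10,7,b2); (13,14,b1); (14,7,b1); (14,12,b1); (17,6,b1)
step 2: rule r1; match: 0->14, 1->7, 2->10; deleted nodes 7; deleted edges (7,1,b2); (10,7,b2); (14,7,b1); added nodes (none); added edges (14,10,b1); result: nodes: 1:m1, 6:m1, 10:m3, 12:m1, 13:m3, 14:m1, 17:m1, 19:m2 edges: (6,1,b2); (6,19,b2); (13,14,b1); (14,10,b1); (14,12,b1); (17,6,b1)
step 3: rule r1; match: 0->14, 1->10, 2->13; deleted nodes 10; deleted edges (14,10,b1); added nodes (none); added edges (14,13,b1); result: nodes: 1:m1, 6:m1, 12:m1, 13:m3, 14:m1, 17:m1, 19:m2 edges: (6,1,b2); (6,19,b2); (13,14,b1); (14,12,b1); (14,13,b1); (17,6,b1)
final:
nodes: 1:m1, 6:m1, 12:m1, 13:m3, 14:m1, 17:m1, 19:m2
edges: (6,1,b2); (6,19,b2); (13,14,b1); (14,12,b1); (14,13,b1); (17,6,b1)


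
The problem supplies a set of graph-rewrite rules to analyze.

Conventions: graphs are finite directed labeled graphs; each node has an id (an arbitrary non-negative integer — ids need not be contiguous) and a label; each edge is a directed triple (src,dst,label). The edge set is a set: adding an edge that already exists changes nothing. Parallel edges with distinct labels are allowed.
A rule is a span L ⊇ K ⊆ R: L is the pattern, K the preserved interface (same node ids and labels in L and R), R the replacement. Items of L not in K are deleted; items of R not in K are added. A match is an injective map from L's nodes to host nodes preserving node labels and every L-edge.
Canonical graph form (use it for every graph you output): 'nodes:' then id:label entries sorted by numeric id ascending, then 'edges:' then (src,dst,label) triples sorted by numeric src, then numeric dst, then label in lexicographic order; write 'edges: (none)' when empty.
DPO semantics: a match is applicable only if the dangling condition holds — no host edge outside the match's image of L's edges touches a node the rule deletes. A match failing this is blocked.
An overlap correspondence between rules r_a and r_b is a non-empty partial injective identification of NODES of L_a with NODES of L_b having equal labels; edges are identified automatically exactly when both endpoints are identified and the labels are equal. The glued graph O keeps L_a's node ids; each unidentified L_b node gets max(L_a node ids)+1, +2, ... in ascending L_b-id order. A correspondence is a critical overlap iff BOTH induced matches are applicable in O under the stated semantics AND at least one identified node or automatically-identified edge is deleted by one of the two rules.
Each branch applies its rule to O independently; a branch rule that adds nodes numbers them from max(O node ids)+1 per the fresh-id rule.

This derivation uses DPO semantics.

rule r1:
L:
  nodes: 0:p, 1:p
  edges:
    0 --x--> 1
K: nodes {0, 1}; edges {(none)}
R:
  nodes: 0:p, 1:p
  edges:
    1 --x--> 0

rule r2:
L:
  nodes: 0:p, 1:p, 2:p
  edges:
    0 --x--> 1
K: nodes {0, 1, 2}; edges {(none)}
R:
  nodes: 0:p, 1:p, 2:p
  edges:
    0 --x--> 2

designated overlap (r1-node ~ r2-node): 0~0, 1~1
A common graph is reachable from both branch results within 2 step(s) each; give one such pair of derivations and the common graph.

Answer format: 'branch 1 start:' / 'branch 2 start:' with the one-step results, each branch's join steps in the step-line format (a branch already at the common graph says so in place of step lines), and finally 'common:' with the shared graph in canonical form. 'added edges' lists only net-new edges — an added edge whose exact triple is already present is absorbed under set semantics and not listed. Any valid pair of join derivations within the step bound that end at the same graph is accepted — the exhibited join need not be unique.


branch 1 start:
nodes: 0:p, 1:p, 2:p
edges: (1,0,x)
branch 2 start:
nodes: 0:p, 1:p, 2:p
edges: (0,2,x)
branch 1 step 1: rule r1; match: 0->1, 1->0; deleted nodes (none); deleted edges (1,0,x); added nodes (none); added edges (0,1,x); result: nodes: 0:p, 1:p, 2:p edges: (0,1,x)
branch 2 step 1: rule r2; match: 0->0, 1->2, 2->1; deleted nodes (none); deleted edges (0,2,x); added nodes (none); added edges (0,1,x); result: nodes: 0:p, 1:p, 2:p edges: (0,1,x)
common:
nodes: 0:p, 1:p, 2:p
edges: (0,1,x)


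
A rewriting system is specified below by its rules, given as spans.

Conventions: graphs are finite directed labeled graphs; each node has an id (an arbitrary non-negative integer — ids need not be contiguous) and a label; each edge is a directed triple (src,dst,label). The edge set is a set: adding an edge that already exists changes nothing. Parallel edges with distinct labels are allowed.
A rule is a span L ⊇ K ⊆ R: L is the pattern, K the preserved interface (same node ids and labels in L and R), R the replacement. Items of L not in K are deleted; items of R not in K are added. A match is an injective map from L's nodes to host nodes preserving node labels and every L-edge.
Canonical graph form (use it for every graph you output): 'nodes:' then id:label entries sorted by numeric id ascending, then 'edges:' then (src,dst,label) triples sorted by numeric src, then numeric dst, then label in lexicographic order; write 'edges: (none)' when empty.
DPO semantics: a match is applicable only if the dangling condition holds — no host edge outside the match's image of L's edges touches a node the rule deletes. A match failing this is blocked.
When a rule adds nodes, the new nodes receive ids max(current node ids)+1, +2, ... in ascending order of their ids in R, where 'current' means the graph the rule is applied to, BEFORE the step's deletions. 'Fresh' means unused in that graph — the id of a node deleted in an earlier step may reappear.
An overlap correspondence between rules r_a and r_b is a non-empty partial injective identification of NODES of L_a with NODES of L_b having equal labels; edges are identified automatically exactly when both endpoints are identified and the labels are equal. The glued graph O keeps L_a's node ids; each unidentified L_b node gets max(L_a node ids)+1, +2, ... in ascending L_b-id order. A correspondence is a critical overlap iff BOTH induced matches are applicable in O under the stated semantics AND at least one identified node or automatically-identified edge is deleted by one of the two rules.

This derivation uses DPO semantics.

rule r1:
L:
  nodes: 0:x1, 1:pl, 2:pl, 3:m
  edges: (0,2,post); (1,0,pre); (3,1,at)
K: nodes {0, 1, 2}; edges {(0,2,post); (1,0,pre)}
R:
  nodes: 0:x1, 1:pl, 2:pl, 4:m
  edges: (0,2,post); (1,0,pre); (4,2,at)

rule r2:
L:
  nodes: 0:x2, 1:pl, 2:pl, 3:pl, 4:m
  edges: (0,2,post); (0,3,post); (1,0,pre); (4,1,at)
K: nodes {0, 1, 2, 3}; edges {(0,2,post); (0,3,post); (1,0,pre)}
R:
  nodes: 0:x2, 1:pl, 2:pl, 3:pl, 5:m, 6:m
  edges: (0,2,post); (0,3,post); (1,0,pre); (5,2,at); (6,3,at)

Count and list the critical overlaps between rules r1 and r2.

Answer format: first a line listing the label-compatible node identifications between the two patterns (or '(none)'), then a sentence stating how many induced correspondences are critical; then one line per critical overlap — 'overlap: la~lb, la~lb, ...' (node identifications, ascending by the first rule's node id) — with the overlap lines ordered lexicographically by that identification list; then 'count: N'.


label-compatible node identifications between L(r1) and L(r2): 1~1, 1~2, 1~3, 2~1, 2~2, 2~3, 3~4
3 of the induced correspondences are critical overlaps of r1 and r2.
overlap: 1~1, 2~2, 3~4
overlap: 1~1, 2~3, 3~4
overlap: 1~1, 3~4
count: 3


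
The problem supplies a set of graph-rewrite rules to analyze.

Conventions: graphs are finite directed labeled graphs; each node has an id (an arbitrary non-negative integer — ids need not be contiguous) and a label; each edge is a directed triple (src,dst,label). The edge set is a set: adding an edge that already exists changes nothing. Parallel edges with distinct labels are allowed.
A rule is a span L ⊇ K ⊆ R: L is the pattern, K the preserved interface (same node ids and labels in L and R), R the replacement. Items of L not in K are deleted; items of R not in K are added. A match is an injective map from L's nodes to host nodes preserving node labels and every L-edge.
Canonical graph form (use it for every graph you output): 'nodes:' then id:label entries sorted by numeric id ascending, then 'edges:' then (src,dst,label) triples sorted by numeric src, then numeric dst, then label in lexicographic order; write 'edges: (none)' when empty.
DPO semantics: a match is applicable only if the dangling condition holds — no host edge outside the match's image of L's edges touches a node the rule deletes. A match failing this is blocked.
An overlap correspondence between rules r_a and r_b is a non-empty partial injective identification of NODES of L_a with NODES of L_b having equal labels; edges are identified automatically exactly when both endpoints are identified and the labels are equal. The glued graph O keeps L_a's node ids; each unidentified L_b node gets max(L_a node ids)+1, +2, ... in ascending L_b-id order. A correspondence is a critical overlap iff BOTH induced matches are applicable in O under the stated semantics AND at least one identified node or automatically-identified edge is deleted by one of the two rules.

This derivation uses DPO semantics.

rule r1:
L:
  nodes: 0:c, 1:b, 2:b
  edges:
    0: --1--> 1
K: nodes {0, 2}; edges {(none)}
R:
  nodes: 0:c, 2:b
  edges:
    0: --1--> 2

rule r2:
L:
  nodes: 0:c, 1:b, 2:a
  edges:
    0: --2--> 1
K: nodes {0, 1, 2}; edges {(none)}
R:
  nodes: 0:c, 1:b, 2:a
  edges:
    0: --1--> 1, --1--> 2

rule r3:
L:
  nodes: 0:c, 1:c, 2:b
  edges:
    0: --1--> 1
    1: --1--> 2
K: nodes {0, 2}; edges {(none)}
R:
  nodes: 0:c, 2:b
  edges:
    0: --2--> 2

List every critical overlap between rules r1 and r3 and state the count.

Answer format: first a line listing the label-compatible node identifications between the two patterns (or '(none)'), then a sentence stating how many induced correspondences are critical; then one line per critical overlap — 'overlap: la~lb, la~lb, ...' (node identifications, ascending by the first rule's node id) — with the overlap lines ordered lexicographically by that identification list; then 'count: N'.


label-compatible node identifications between L(r1) and L(r3): 0~0, 0~1, 1~2, 2~2
1 of the induced correspondences is a critical overlap of r1 and r3.
overlap: 0~1, 1~2
count: 1


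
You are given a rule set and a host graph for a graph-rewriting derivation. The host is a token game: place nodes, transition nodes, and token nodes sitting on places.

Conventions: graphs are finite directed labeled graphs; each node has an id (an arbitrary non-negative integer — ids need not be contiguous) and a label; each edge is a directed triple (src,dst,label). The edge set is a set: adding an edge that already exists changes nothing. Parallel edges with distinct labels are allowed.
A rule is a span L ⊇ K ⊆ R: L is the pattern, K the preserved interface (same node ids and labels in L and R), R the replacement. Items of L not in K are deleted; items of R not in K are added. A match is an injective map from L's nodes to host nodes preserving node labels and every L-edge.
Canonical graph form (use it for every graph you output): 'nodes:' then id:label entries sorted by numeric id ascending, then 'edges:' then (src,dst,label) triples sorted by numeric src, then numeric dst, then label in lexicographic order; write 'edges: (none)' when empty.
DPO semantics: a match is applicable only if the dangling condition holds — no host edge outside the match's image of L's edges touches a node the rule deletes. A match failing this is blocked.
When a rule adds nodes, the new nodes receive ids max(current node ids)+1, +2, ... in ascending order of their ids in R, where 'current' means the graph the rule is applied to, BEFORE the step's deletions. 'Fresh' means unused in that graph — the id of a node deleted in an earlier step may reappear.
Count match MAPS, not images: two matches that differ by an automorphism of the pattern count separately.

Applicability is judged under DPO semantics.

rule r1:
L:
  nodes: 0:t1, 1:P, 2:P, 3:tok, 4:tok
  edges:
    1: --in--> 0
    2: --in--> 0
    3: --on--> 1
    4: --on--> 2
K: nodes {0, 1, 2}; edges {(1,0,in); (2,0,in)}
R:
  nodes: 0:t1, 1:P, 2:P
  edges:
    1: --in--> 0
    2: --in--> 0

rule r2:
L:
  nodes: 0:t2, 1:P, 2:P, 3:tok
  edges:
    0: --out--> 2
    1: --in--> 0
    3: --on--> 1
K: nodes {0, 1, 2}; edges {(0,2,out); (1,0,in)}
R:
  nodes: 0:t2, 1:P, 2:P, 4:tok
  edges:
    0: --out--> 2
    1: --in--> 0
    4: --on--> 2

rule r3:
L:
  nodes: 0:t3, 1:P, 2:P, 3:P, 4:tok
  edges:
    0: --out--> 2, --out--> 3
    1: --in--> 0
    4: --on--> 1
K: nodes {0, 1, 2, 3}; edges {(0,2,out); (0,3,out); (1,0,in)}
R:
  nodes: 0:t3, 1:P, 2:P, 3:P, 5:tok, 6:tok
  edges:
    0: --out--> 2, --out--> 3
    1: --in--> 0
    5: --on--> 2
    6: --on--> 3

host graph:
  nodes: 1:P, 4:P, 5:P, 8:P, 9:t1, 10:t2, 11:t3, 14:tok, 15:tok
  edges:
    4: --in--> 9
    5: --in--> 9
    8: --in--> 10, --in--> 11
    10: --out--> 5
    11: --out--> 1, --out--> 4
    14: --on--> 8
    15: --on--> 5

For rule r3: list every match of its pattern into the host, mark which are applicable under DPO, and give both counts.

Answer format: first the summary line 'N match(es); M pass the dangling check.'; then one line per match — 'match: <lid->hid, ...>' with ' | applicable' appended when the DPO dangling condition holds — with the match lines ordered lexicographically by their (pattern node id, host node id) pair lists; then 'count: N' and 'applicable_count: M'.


2 match(es); 2 pass the dangling check.
match: 0->11, 1->8, 2->1, 3->4, 4->14 | applicable
match: 0->11, 1->8, 2->4, 3->1, 4->14 | applicable
count: 2
applicable_count: 2


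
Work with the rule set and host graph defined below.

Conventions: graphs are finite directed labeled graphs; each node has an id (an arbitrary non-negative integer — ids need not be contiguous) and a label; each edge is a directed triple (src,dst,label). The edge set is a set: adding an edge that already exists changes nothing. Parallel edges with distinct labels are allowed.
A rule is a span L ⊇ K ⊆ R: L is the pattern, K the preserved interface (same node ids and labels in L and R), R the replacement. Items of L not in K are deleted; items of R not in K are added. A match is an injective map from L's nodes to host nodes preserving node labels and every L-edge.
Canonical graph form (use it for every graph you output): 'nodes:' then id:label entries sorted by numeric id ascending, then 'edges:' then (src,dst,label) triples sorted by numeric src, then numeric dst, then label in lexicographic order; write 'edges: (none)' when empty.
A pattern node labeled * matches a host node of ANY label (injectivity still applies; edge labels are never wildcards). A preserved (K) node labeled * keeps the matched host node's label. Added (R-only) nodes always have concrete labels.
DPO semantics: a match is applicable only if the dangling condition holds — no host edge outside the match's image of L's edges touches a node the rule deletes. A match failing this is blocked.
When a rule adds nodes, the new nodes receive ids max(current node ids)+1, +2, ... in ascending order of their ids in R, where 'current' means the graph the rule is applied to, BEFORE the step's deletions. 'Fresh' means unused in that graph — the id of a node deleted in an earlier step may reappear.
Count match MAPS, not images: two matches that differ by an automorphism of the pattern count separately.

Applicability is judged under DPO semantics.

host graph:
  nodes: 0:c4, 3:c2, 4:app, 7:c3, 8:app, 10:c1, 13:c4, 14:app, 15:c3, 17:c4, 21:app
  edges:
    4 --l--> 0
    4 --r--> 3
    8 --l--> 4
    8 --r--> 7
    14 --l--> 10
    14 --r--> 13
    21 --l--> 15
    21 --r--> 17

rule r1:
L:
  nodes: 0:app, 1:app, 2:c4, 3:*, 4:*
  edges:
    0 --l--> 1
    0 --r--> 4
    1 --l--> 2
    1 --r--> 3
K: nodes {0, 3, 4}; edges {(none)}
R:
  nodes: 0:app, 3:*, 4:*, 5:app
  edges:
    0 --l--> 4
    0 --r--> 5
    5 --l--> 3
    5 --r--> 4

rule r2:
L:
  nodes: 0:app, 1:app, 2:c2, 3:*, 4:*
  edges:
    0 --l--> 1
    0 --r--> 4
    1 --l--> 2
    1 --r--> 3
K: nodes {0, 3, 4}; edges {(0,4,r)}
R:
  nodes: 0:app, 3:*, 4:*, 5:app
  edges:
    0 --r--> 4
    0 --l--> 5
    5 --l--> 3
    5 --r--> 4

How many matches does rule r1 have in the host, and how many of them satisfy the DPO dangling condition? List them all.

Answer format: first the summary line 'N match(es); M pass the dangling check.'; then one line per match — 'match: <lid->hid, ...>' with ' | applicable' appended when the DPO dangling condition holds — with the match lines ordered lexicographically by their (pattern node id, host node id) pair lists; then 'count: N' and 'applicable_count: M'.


1 match(es); 1 pass the dangling check.
match: 0->8, 1->4, 2->0, 3->3, 4->7 | applicable
count: 1
applicable_count: 1


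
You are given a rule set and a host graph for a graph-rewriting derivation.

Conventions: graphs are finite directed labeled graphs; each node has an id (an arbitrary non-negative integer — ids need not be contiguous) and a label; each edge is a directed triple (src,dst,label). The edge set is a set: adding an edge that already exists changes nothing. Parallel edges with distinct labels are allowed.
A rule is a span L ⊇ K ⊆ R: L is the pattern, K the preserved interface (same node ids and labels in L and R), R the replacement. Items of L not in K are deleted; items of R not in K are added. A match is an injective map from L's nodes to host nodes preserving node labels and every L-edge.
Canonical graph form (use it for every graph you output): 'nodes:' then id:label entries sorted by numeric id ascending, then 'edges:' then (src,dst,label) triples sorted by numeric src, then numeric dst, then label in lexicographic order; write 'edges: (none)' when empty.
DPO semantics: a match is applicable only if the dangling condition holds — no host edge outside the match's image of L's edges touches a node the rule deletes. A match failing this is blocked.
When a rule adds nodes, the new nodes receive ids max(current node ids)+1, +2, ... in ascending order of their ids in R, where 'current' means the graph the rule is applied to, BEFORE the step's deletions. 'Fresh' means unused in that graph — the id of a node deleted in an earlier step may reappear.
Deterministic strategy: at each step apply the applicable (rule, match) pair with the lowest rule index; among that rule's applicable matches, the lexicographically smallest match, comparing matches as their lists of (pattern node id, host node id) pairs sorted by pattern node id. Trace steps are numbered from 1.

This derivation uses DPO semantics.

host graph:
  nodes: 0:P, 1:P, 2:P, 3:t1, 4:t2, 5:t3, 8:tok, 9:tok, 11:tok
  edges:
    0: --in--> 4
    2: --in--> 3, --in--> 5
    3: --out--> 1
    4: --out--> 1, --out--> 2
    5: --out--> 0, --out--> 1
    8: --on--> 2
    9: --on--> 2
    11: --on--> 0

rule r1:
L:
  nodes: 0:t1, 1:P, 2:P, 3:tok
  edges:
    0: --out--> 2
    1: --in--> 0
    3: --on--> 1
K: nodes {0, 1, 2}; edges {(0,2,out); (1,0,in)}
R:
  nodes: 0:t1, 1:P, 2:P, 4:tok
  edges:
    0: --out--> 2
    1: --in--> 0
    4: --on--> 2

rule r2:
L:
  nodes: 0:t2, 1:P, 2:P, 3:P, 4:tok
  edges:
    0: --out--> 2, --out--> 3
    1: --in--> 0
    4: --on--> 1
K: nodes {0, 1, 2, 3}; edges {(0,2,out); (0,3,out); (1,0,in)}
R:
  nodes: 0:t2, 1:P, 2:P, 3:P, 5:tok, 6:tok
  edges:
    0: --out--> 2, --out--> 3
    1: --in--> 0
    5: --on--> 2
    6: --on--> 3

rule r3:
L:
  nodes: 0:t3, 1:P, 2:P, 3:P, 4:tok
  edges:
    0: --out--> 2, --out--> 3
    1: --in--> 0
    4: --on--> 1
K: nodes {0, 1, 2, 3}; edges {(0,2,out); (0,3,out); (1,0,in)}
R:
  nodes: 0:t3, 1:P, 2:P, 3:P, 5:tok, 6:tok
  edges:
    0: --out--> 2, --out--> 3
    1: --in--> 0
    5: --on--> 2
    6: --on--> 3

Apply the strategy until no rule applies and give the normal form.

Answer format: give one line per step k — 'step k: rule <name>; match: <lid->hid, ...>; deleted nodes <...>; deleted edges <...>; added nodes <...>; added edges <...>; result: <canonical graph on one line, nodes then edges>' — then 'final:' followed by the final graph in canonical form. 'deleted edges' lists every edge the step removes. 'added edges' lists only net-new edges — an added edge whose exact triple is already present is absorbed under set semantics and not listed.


step 1: rule r1; match: 0->3, 1->2, 2->1, 3->8; deleted nodes 8; deleted edges (8,2,on); added nodes 12; added edges (12,1,on); result: nodes: 0:P, 1:P, 2:P, 3:t1, 4:t2, 5:t3, 9:tok, 11:tok, 12:tok edges: (0,4,in); (2,3,in); (2,5,in); (3,1,out); (4,1,out); (4,2,out); (5,0,out); (5,1,out); (9,2,on); (11,0,on); (12,1,on)
step 2: rule r1; match: 0->3, 1->2, 2->1, 3->9; deleted nodes 9; deleted edges (9,2,on); added nodes 13; added edges (13,1,on); result: nodes: 0:P, 1:P, 2:P, 3:t1, 4:t2, 5:t3, 11:tok, 12:tok, 13:tok edges: (0,4,in); (2,3,in); (2,5,in); (3,1,out); (4,1,out); (4,2,out); (5,0,out); (5,1,out); (11,0,on); (12,1,on); (13,1,on)
step 3: rule r2; match: 0->4, 1->0, 2->1, 3->2, 4->11; deleted nodes 11; deleted edges (11,0,on); added nodes 14, 15; added edges (14,1,on); (15,2,on); result: nodes: 0:P, 1:P, 2:P, 3:t1, 4:t2, 5:t3, 12:tok, 13:tok, 14:tok, 15:tok edges: (0,4,in); (2,3,in); (2,5,in); (3,1,out); (4,1,out); (4,2,out); (5,0,out); (5,1,out); (12,1,on); (13,1,on); (14,1,on); (15,2,on)
step 4: rule r1; match: 0->3, 1->2, 2->1, 3->15; deleted nodes 15; deleted edges (15,2,on); added nodes 16; added edges (16,1,on); result: nodes: 0:P, 1:P, 2:P, 3:t1, 4:t2, 5:t3, 12:tok, 13:tok, 14:tok, 16:tok edges: (0,4,in); (2,3,in); (2,5,in); (3,1,out); (4,1,out); (4,2,out); (5,0,out); (5,1,out); (12,1,on); (13,1,on); (14,1,on); (16,1,on)
final:
nodes: 0:P, 1:P, 2:P, 3:t1, 4:t2, 5:t3, 12:tok, 13:tok, 14:tok, 16:tok
edges: (0,4,in); (2,3,in); (2,5,in); (3,1,out); (4,1,out); (4,2,out); (5,0,out); (5,1,out); (12,1,on); (13,1,on); (14,1,on); (16,1,on)


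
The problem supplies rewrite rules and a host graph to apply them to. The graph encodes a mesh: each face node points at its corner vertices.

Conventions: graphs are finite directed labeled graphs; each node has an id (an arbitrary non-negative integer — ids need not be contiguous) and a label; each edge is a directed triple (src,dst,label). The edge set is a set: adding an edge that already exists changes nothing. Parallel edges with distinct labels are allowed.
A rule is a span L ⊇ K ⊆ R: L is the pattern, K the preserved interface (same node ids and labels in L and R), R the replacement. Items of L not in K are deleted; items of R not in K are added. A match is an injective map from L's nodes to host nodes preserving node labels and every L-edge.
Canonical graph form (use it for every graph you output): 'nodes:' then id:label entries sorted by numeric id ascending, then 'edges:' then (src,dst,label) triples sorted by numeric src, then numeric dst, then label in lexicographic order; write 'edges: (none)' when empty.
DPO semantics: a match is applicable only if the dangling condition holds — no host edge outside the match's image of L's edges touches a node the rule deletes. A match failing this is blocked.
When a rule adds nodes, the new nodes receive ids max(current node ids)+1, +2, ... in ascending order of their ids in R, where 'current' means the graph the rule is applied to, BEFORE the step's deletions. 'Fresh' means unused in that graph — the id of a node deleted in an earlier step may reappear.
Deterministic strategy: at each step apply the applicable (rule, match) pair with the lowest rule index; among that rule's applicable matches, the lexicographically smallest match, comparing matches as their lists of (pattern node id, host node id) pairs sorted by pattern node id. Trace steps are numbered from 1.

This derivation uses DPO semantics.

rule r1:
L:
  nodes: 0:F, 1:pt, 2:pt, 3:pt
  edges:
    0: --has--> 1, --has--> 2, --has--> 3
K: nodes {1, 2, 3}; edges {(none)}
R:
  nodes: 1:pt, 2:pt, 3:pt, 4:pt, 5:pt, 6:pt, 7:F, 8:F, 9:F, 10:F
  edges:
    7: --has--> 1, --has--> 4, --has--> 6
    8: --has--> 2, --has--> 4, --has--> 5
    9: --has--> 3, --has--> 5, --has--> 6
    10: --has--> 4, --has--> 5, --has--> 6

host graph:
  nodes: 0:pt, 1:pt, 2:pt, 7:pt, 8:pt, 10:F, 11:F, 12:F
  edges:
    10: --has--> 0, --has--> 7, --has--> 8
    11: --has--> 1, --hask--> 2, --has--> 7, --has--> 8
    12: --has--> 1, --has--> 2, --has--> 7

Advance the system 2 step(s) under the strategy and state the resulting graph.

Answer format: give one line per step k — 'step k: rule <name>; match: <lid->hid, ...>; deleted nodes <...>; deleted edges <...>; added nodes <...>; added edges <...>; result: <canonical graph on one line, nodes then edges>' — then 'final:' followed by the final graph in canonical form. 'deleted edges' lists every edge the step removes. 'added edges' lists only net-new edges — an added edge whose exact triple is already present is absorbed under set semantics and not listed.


step 1: rule r1; match: 0->10, 1->0, 2->7, 3->8; deleted nodes 10; deleted edges (10,0,has); (10,7,has); (10,8,has); added nodes 13, 14, 15, 16, 17, 18, 19; added edges (16,0,has); (16,13,has); (16,15,has); (17,7,has); (17,13,has); (17,14,has); (18,8,has); (18,14,has); (18,15,has); (19,13,has); (19,14,has); (19,15,has); result: nodes: 0:pt, 1:pt, 2:pt, 7:pt, 8:pt, 11:F, 12:F, 13:pt, 14:pt, 15:pt, 16:F, 17:F, 18:F, 19:F edges: (11,1,has); (11,2,hask); (11,7,has); (11,8,has); (12,1,has); (12,2,has); (12,7,has); (16,0,has); (16,13,has); (16,15,has); (17,7,has); (17,13,has); (17,14,has); (18,8,has); (18,14,has); (18,15,has); (19,13,has); (19,14,has); (19,15,has)
step 2: rule r1; match: 0->12, 1->1, 2->2, 3->7; deleted nodes 12; deleted edges (12,1,has); (12,2,has); (12,7,has); added nodes 20, 21, 22, 23, 24, 25, 26; added edges (23,1,has); (23,20,has); (23,22,has); (24,2,has); (24,20,has); (24,21,has); (25,7,has); (25,21,has); (25,22,has); (26,20,has); (26,21,has); (26,22,has); result: nodes: 0:pt, 1:pt, 2:pt, 7:pt, 8:pt, 11:F, 13:pt, 14:pt, 15:pt, 16:F, 17:F, 18:F, 19:F, 20:pt, 21:pt, 22:pt, 23:F, 24:F, 25:F, 26:F edges: (11,1,has); (11,2,hask); (11,7,has); (11,8,has); (16,0,has); (16,13,has); (16,15,has); (17,7,has); (17,13,has); (17,14,has); (18,8,has); (18,14,has); (18,15,has); (19,13,has); (19,14,has); (19,15,has); (23,1,has); (23,20,has); (23,22,has); (24,2,has); (24,20,has); (24,21,has); (25,7,has); (25,21,has); (25,22,has); (26,20,has); (26,21,has); (26,22,has)
final:
nodes: 0:pt, 1:pt, 2:pt, 7:pt, 8:pt, 11:F, 13:pt, 14:pt, 15:pt, 16:F, 17:F, 18:F, 19:F, 20:pt, 21:pt, 22:pt, 23:F, 24:F, 25:F, 26:F
edges: (11,1,has); (11,2,hask); (11,7,has); (11,8,has); (16,0,has); (16,13,has); (16,15,has); (17,7,has); (17,13,has); (17,14,has); (18,8,has); (18,14,has); (18,15,has); (19,13,has); (19,14,has); (19,15,has); (23,1,has); (23,20,has); (23,22,has); (24,2,has); (24,20,has); (24,21,has); (25,7,has); (25,21,has); (25,22,has); (26,20,has); (26,21,has); (26,22,has)


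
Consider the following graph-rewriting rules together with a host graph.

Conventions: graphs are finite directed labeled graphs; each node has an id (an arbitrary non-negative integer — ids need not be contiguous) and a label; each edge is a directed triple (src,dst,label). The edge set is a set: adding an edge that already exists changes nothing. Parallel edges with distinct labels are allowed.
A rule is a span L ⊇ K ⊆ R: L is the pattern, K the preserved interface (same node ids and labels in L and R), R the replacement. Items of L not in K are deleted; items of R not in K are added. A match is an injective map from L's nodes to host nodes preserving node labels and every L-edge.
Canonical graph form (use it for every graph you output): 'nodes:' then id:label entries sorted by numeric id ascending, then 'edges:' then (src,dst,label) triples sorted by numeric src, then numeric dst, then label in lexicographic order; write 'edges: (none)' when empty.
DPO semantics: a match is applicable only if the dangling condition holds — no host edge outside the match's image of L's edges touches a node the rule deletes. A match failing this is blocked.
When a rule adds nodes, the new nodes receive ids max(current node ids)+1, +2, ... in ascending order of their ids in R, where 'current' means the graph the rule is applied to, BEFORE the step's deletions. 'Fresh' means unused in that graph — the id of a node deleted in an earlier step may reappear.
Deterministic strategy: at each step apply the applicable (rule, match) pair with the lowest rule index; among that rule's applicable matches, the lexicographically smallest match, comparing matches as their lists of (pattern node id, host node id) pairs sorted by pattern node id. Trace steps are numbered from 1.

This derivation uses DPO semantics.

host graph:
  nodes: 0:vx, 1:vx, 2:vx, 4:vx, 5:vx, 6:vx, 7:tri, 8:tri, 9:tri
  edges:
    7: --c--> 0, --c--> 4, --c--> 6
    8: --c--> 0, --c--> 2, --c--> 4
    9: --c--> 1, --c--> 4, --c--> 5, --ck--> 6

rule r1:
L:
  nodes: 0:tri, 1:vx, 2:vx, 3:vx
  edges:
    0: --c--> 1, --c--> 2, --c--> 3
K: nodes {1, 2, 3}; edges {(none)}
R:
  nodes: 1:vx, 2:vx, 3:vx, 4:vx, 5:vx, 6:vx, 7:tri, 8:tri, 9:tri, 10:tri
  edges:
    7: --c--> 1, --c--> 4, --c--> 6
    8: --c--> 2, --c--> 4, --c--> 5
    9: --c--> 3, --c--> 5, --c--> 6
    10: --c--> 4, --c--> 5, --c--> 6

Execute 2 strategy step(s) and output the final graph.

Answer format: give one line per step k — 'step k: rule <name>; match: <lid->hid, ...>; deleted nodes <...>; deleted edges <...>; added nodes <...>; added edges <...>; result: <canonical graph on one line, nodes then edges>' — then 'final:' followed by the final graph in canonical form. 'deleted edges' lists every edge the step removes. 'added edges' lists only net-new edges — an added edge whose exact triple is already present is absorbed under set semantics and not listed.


step 1: rule r1; match: 0->7, 1->0, 2->4, 3->6; deleted nodes 7; deleted edges (7,0,c); (7,4,c); (7,6,c); added nodes 10, 11, 12, 13, 14, 15, 16; added edges (13,0,c); (13,10,c); (13,12,c); (14,4,c); (14,10,c); (14,11,c); (15,6,c); (15,11,c); (15,12,c); (16,10,c); (16,11,c); (16,12,c); result: nodes: 0:vx, 1:vx, 2:vx, 4:vx, 5:vx, 6:vx, 8:tri, 9:tri, 10:vx, 11:vx, 12:vx, 13:tri, 14:tri, 15:tri, 16:tri edges: (8,0,c); (8,2,c); (8,4,c); (9,1,c); (9,4,c); (9,5,c); (9,6,ck); (13,0,c); (13,10,c); (13,12,c); (14,4,c); (14,10,c); (14,11,c); (15,6,c); (15,11,c); (15,12,c); (16,10,c); (16,11,c); (16,12,c)
step 2: rule r1; match: 0->8, 1->0, 2->2, 3->4; deleted nodes 8; deleted edges (8,0,c); (8,2,c); (8,4,c); added nodes 17, 18, 19, 20, 21, 22, 23; added edges (20,0,c); (20,17,c); (20,19,c); (21,2,c); (21,17,c); (21,18,c); (22,4,c); (22,18,c); (22,19,c); (23,17,c); (23,18,c); (23,19,c); result: nodes: 0:vx, 1:vx, 2:vx, 4:vx, 5:vx, 6:vx, 9:tri, 10:vx, 11:vx, 12:vx, 13:tri, 14:tri, 15:tri, 16:tri, 17:vx, 18:vx, 19:vx, 20:tri, 21:tri, 22:tri, 23:tri edges: (9,1,c); (9,4,c); (9,5,c); (9,6,ck); (13,0,c); (13,10,c); (13,12,c); (14,4,c); (14,10,c); (14,11,c); (15,6,c); (15,11,c); (15,12,c); (16,10,c); (16,11,c); (16,12,c); (20,0,c); (20,17,c); (20,19,c); (21,2,c); (21,17,c); (21,18,c); (22,4,c); (22,18,c); (22,19,c); (23,17,c); (23,18,c); (23,19,c)
final:
nodes: 0:vx, 1:vx, 2:vx, 4:vx, 5:vx, 6:vx, 9:tri, 10:vx, 11:vx, 12:vx, 13:tri, 14:tri, 15:tri, 16:tri, 17:vx, 18:vx, 19:vx, 20:tri, 21:tri, 22:tri, 23:tri
edges: (9,1,c); (9,4,c); (9,5,c); (9,6,ck); (13,0,c); (13,10,c); (13,12,c); (14,4,c); (14,10,c); (14,11,c); (15,6,c); (15,11,c); (15,12,c); (16,10,c); (16,11,c); (16,12,c); (20,0,c); (20,17,c); (20,19,c); (21,2,c); (21,17,c); (21,18,c); (22,4,c); (22,18,c); (22,19,c); (23,17,c); (23,18,c); (23,19,c)
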